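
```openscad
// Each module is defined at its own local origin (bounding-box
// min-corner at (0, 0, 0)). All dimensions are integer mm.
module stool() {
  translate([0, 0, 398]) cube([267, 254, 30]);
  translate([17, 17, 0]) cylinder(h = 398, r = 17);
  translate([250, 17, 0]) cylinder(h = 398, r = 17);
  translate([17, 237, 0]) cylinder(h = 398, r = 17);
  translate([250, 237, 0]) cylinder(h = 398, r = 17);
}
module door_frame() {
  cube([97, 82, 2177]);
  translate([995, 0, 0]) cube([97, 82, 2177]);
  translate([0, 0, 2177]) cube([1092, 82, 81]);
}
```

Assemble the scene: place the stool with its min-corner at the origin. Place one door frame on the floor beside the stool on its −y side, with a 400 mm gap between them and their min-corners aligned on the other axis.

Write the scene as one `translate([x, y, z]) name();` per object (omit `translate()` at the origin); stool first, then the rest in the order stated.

stool();
translate([0, -482, 0]) door_frame();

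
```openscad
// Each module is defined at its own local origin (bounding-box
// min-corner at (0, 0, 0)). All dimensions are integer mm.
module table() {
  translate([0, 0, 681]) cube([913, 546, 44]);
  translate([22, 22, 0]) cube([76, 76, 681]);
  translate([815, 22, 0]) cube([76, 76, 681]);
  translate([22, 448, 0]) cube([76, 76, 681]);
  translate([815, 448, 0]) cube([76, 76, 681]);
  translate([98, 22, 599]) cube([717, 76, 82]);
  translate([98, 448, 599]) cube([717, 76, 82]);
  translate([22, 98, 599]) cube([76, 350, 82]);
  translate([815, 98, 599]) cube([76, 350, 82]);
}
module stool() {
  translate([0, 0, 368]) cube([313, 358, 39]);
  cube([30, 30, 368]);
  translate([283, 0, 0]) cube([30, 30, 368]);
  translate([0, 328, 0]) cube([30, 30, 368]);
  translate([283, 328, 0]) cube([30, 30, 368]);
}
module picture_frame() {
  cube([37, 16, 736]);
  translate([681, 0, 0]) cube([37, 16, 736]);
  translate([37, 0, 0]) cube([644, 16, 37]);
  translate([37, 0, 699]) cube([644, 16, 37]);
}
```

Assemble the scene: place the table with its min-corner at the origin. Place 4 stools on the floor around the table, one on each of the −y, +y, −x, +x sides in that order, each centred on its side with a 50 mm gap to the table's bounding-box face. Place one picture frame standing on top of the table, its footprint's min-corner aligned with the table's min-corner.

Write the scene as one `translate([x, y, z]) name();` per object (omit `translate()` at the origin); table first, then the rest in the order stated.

table();
translate([300, -408, 0]) stool();
translate([300, 596, 0]) stool();
translate([-363, 94, 0]) stool();
translate([963, 94, 0]) stool();
translate([0, 0, 725]) picture_frame();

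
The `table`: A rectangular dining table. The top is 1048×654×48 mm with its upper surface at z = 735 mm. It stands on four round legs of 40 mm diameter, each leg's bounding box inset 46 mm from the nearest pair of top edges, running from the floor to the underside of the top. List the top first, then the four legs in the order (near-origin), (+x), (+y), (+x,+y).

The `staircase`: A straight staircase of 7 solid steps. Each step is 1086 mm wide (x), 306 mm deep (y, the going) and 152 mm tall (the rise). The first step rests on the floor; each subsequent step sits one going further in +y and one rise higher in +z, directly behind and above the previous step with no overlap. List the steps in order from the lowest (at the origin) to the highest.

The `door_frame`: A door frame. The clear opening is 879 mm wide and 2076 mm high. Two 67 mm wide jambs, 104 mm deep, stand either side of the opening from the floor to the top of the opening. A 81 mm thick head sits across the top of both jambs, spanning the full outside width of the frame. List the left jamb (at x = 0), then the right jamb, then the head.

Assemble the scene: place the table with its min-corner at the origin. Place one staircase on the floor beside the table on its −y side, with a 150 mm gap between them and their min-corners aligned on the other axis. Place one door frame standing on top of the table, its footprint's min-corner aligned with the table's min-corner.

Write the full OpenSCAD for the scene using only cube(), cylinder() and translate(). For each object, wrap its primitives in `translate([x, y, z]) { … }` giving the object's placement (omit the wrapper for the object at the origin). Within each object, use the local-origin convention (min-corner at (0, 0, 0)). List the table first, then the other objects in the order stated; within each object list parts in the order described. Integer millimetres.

translate([0, 0, 687]) cube([1048, 654, 48]);
translate([66, 66, 0]) cylinder(h = 687, r = 20);
translate([982, 66, 0]) cylinder(h = 687, r = 20);
translate([66, 588, 0]) cylinder(h = 687, r = 20);
translate([982, 588, 0]) cylinder(h = 687, r = 20);
translate([0, -2292, 0]) {
  cube([1086, 306, 152]);
  translate([0, 306, 152]) cube([1086, 306, 152]);
  translate([0, 612, 304]) cube([1086, 306, 152]);
  translate([0, 918, 456]) cube([1086, 306, 152]);
  translate([0, 1224, 608]) cube([1086, 306, 152]);
  translate([0, 1530, 760]) cube([1086, 306, 152]);
  translate([0, 1836, 912]) cube([1086, 306, 152]);
}
translate([0, 0, 735]) {
  cube([67, 104, 2076]);
  translate([946, 0, 0]) cube([67, 104, 2076]);
  translate([0, 0, 2076]) cube([1013, 104, 81]);
}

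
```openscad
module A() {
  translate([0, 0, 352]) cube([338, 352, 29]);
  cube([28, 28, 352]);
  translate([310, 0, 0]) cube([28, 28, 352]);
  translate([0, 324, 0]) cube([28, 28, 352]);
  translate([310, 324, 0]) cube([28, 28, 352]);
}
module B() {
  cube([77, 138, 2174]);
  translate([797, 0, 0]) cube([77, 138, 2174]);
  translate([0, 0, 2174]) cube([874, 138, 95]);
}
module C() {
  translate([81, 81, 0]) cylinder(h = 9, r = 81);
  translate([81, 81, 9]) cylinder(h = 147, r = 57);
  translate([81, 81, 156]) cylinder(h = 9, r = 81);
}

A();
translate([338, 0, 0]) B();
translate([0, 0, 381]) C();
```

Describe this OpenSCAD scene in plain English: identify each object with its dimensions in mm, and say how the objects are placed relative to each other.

A is a four-legged stool. The seat is 338×352 mm, 29 mm thick, top at z = 381 mm. It stands on four square legs, each 28×28 mm in cross-section, from z = 0 to the seat underside, each flush with a corner of the seat.

B is a door frame. The clear opening is 720 mm wide and 2174 mm high. Two 77 mm wide jambs, 138 mm deep, stand either side of the opening from the floor to the top of the opening. A 95 mm thick head sits across the top of both jambs, spanning the full outside width of the frame.

C is a spool: two coaxial disc flanges of radius 81 mm and thickness 9 mm, joined by a core cylinder of radius 57 mm and height 147 mm. The lower flange rests on z = 0 and the three cylinders share a vertical axis.

The door frame is against the stool's +x side, with their −y faces flush. The spool is on top of the stool.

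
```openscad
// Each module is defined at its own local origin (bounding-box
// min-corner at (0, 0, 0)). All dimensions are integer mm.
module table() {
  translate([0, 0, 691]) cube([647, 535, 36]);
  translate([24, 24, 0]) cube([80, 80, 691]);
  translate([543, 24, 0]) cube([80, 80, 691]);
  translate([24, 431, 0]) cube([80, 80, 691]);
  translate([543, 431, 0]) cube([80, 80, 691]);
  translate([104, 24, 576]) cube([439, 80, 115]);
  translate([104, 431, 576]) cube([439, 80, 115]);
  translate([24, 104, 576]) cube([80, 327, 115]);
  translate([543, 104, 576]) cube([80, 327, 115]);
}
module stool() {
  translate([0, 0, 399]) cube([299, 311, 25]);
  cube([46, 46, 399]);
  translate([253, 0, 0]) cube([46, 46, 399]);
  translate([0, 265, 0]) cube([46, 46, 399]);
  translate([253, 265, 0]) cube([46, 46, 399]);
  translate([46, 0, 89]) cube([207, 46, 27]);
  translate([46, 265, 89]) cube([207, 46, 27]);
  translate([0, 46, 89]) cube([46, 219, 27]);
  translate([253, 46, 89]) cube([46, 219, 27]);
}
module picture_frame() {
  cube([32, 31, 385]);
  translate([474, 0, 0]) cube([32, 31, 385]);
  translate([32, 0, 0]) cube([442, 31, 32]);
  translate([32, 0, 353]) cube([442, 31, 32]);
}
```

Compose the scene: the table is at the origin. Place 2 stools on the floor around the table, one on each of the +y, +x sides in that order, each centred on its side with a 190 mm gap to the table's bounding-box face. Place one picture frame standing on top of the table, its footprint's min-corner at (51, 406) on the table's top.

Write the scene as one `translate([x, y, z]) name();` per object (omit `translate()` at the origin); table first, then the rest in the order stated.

table();
translate([174, 725, 0]) stool();
translate([837, 112, 0]) stool();
translate([51, 406, 727]) picture_frame();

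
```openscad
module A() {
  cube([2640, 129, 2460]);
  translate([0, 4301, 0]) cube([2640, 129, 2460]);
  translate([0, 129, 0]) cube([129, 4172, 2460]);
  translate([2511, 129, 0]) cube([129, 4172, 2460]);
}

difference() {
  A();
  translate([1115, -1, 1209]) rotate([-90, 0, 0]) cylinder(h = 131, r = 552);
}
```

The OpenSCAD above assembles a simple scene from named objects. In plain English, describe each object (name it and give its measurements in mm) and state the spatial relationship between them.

A is a box-shaped house frame (walls only): outside footprint 2640×4430 mm, wall height 2460 mm, wall thickness 129 mm. The two y-facing walls run the full x-width; the two x-facing walls fit between the inner faces of the y-facing walls.

The house frame has a circular hole of radius 552 mm through its front wall, centred at (x = 1115, z = 1209).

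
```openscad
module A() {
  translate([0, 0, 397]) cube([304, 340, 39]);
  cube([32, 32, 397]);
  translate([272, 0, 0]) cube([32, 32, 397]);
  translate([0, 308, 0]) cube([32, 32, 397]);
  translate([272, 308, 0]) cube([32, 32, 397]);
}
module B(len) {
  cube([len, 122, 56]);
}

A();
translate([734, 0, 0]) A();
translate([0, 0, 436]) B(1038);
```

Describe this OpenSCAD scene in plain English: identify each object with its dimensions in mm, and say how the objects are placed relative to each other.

A is a four-legged stool. The seat is 304×340 mm, 39 mm thick, top at z = 436 mm. It stands on four square legs, each 32×32 mm in cross-section, from z = 0 to the seat underside, each flush with a corner of the seat.

B is a rectangular beam 1038 mm long (x), 122 mm deep (y), 56 mm thick (z).

The beam spans the tops of two stools placed 430 mm apart, resting at z = 436 mm.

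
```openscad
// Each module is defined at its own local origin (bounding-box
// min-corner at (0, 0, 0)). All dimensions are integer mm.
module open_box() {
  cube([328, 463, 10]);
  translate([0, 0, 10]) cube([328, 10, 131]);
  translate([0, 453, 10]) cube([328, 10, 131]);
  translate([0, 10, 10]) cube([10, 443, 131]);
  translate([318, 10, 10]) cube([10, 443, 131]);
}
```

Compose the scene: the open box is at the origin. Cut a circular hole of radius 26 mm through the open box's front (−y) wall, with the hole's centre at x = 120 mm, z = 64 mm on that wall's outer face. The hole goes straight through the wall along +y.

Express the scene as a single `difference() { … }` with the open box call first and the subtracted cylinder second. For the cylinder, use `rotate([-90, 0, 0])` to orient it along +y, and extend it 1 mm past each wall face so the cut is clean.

difference() {
  open_box();
  translate([120, -1, 64]) rotate([-90, 0, 0]) cylinder(h = 12, r = 26);
}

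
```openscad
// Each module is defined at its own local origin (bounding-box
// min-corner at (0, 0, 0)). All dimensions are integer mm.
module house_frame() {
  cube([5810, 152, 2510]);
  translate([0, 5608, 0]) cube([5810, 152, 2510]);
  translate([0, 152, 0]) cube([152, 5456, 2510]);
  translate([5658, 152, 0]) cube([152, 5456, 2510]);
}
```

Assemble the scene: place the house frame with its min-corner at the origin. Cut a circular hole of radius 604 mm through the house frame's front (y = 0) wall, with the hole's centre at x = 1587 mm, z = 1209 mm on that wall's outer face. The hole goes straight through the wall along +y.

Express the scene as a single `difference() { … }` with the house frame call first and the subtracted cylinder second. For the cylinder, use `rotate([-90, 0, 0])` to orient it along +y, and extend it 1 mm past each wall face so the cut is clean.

difference() {
  house_frame();
  translate([1587, -1, 1209]) rotate([-90, 0, 0]) cylinder(h = 154, r = 604);
}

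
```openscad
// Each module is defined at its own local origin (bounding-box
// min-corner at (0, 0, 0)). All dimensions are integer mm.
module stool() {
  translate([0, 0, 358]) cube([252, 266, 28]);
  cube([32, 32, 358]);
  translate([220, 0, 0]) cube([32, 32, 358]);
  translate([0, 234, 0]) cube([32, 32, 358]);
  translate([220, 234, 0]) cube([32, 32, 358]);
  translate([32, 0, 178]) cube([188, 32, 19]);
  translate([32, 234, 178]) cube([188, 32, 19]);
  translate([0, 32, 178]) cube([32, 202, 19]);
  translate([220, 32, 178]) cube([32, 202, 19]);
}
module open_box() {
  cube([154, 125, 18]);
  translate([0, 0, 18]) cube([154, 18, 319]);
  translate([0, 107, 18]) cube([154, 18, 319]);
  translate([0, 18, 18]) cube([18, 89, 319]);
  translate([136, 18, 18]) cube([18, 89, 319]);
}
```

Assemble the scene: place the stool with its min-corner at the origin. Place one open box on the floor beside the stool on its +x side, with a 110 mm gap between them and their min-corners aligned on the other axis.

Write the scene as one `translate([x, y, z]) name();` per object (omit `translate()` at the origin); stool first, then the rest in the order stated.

stool();
translate([362, 0, 0]) open_box();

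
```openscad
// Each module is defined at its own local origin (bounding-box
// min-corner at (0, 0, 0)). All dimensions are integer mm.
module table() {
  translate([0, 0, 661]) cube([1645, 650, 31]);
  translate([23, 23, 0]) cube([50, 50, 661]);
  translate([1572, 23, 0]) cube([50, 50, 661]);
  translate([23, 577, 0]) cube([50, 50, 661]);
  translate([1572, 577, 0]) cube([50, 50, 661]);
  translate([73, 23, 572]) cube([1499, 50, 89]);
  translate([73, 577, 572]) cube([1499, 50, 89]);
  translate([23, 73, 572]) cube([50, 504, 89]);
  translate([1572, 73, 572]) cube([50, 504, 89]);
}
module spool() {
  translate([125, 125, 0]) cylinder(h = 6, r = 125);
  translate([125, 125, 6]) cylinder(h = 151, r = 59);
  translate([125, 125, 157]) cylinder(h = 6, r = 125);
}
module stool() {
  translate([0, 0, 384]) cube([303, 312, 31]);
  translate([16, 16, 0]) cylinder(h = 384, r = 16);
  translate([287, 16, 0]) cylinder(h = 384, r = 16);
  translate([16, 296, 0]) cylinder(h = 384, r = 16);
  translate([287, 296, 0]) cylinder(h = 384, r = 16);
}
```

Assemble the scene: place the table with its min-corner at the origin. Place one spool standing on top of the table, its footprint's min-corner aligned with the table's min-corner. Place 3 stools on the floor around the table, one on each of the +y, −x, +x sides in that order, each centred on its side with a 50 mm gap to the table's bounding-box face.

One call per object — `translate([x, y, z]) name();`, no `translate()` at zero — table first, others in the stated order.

table();
translate([0, 0, 692]) spool();
translate([671, 700, 0]) stool();
translate([-353, 169, 0]) stool();
translate([1695, 169, 0]) stool();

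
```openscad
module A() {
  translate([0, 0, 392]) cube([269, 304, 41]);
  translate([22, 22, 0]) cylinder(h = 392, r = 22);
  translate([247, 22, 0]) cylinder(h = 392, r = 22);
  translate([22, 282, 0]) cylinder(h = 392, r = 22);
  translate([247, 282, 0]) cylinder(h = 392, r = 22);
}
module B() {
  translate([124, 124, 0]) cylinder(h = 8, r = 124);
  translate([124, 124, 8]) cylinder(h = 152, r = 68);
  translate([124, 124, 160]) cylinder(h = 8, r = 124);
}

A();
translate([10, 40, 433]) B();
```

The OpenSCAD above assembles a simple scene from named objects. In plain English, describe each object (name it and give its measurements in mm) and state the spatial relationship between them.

A is a simple wooden stool: a rectangular seat 269 mm (x) by 304 mm (y), 41 mm thick, top face at z = 433 mm, on four round legs, each 44 mm in diameter. The legs rest on z = 0, each leg's axis is inset half a diameter from the nearest pair of seat edges (so the leg's bounding box is flush with the corner).

B is a spool: two coaxial disc flanges of radius 124 mm and thickness 8 mm, joined by a core cylinder of radius 68 mm and height 152 mm. The lower flange rests on z = 0 and the three cylinders share a vertical axis.

The spool is on top of the stool.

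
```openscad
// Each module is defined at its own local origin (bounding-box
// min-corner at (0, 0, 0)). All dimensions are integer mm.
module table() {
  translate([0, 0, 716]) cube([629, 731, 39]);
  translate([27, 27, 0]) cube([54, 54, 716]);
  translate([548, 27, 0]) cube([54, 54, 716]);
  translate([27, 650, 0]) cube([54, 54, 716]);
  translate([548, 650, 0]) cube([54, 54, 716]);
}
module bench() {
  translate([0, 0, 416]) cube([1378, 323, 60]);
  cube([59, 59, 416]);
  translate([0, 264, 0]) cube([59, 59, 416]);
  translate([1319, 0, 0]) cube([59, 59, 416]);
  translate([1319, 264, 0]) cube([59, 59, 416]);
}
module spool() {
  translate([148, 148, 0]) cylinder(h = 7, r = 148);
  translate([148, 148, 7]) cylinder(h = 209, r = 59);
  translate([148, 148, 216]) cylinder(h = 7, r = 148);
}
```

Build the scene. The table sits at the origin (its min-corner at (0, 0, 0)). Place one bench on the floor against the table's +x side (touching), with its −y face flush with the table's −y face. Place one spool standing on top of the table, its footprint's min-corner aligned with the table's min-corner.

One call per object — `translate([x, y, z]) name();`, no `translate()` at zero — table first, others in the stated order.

table();
translate([629, 0, 0]) bench();
translate([0, 0, 755]) spool();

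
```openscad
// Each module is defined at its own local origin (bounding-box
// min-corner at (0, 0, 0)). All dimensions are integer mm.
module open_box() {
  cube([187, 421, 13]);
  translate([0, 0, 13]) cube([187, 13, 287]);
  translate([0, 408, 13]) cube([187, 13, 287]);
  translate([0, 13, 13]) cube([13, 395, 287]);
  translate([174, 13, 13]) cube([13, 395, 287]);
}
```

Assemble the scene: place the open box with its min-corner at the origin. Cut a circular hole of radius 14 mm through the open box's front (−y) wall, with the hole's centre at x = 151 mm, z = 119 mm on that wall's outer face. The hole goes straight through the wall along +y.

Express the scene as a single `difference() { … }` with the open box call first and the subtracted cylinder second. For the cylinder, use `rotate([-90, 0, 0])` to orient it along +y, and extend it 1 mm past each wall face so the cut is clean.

difference() {
  open_box();
  translate([151, -1, 119]) rotate([-90, 0, 0]) cylinder(h = 15, r = 14);
}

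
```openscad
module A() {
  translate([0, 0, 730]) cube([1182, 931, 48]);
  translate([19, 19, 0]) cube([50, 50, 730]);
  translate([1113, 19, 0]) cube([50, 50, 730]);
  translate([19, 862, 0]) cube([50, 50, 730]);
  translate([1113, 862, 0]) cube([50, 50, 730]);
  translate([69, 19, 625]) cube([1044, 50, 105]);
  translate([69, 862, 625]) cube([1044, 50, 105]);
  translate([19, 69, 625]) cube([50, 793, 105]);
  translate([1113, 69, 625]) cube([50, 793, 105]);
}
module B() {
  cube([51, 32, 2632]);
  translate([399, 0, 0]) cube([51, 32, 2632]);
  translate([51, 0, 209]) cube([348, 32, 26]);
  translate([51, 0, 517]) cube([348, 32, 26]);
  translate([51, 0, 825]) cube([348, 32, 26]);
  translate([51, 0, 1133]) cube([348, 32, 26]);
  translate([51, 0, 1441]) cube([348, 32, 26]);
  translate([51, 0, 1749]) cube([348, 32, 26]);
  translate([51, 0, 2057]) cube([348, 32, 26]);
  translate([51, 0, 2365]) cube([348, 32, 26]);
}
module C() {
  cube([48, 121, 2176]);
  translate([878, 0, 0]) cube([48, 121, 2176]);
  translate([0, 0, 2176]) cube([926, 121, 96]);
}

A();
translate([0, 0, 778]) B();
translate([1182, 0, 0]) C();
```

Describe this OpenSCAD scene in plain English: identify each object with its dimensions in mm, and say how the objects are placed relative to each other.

A is a table: top 1182 mm (x) × 931 mm (y), 48 mm thick, upper face at z = 778 mm, on four 50×50 mm square legs, each inset 19 mm from the nearest pair of top edges, running from z = 0 to the bottom of the top. Four apron rails, 50 mm thick and 105 mm tall, run between adjacent legs with their top edges flush with the underside of the top and their outer faces flush with the legs' outer faces.

B is a straight ladder. Two 51×32 mm vertical rails, 2632 mm tall, stand 450 mm apart (outside-to-outside) with their front faces coplanar on the −y side. 8 rungs, each 32 mm deep and 26 mm tall, span between the inner faces of the rails, front faces flush with the rails. The lowest rung's underside is at z = 209 mm and rungs are spaced 308 mm apart (underside to underside).

C is a door frame. The clear opening is 830 mm wide and 2176 mm high. Two 48 mm wide jambs, 121 mm deep, stand either side of the opening from the floor to the top of the opening. A 96 mm thick head sits across the top of both jambs, spanning the full outside width of the frame.

The ladder is on top of the table. The door frame is against the table's +x side, with their −y faces flush.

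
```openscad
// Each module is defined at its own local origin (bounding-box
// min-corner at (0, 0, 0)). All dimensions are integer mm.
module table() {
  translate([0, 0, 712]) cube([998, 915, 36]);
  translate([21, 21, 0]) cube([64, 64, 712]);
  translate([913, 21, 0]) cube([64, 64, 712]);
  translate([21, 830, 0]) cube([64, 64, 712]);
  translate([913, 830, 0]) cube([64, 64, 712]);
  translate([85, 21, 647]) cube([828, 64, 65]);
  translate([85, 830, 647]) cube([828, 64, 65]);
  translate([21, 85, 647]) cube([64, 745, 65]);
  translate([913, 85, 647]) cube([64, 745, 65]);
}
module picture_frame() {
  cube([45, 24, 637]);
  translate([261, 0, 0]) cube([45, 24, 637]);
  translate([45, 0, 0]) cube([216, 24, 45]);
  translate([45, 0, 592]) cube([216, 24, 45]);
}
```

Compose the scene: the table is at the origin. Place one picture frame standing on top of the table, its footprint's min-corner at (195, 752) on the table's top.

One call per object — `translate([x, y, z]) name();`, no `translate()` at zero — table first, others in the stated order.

table();
translate([195, 752, 748]) picture_frame();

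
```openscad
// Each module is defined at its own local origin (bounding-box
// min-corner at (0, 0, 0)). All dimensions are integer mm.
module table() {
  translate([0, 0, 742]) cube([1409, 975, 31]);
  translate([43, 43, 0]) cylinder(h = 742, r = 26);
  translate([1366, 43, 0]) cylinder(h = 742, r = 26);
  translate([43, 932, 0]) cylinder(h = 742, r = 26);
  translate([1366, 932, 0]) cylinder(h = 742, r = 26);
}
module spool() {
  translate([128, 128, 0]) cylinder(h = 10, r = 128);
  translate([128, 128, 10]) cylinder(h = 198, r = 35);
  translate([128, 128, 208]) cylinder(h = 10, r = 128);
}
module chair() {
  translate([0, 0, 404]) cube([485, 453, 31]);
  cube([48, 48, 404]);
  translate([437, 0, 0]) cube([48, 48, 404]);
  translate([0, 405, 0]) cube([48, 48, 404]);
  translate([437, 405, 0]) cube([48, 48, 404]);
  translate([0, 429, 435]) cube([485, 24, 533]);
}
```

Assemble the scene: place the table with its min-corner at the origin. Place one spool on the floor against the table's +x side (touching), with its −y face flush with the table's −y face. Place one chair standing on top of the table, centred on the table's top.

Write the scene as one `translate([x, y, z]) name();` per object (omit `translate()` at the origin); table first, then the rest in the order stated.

table();
translate([1409, 0, 0]) spool();
translate([462, 261, 773]) chair();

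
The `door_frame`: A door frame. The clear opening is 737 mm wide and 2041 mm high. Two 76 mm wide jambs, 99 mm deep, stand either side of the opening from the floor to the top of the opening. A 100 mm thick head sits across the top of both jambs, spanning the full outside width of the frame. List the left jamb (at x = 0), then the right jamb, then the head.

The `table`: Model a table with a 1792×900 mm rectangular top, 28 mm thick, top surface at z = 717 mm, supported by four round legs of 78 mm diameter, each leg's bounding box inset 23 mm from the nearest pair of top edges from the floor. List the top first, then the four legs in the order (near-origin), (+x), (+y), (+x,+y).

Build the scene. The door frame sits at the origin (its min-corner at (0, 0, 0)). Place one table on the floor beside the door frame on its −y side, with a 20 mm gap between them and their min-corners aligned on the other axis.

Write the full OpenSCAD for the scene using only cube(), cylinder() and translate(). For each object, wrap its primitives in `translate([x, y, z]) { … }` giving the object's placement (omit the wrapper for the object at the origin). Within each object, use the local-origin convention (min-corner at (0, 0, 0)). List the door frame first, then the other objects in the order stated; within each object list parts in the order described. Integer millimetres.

cube([76, 99, 2041]);
translate([813, 0, 0]) cube([76, 99, 2041]);
translate([0, 0, 2041]) cube([889, 99, 100]);
translate([0, -920, 0]) {
  translate([0, 0, 689]) cube([1792, 900, 28]);
  translate([62, 62, 0]) cylinder(h = 689, r = 39);
  translate([1730, 62, 0]) cylinder(h = 689, r = 39);
  translate([62, 838, 0]) cylinder(h = 689, r = 39);
  translate([1730, 838, 0]) cylinder(h = 689, r = 39);
}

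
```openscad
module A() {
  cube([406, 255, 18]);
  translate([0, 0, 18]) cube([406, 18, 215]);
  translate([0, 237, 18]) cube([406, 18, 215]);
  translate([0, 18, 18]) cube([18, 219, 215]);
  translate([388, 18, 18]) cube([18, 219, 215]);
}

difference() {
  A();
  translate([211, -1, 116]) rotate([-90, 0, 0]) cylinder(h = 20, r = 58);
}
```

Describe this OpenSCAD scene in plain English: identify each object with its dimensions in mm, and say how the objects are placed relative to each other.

A is an open storage box with external size 406×255×233 mm and wall thickness 18 mm (the base is also 18 mm thick). The base covers the whole footprint; the four walls stand on the base, with the y-facing walls full-width and the x-facing walls fitting between their inner faces.

The open box has a circular hole of radius 58 mm through its front wall, centred at (x = 211, z = 116).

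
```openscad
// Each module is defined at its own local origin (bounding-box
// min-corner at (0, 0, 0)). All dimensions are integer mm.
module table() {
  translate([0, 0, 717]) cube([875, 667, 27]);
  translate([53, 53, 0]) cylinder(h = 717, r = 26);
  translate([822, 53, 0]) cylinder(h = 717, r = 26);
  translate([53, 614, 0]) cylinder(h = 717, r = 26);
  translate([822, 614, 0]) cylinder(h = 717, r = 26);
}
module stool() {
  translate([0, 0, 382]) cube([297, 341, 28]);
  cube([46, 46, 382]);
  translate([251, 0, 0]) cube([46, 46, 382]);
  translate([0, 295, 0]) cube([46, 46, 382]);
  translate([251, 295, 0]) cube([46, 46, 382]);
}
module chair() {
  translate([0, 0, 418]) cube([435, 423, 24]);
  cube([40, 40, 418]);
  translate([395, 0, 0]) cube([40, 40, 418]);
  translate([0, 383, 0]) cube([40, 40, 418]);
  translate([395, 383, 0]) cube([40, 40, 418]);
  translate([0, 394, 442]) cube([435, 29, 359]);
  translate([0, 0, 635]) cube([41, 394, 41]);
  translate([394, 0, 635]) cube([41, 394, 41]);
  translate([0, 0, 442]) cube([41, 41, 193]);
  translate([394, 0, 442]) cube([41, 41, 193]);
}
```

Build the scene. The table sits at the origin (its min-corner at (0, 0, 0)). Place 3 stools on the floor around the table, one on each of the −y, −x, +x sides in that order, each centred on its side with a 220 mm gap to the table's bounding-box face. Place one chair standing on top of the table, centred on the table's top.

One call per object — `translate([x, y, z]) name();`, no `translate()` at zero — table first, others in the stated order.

table();
translate([289, -561, 0]) stool();
translate([-517, 163, 0]) stool();
translate([1095, 163, 0]) stool();
translate([220, 122, 744]) chair();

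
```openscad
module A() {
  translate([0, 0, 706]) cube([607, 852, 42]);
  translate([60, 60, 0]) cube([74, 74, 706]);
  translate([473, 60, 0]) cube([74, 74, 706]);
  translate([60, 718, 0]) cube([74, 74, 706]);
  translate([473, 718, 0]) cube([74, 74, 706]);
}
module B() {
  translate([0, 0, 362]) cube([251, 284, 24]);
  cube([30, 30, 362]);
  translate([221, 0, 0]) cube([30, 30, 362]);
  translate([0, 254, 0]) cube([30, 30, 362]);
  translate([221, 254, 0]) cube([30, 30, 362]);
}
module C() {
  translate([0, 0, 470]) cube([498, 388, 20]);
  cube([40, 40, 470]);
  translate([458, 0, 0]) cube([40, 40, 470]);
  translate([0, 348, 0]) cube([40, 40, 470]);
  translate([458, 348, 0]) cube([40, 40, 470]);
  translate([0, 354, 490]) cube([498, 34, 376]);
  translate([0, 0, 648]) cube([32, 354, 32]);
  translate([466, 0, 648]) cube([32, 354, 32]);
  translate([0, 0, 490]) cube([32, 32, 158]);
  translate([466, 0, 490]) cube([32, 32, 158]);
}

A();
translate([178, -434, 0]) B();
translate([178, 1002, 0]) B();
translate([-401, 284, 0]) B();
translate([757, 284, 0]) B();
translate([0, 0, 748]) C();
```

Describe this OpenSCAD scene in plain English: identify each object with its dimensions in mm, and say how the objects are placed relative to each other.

A is a table with a 607×852 mm rectangular top, 42 mm thick, top surface at z = 748 mm, supported by four 74×74 mm square legs, each inset 60 mm from the nearest pair of top edges, running from the floor.

B is a four-legged stool. The seat is a 251×284×24 mm slab whose top surface is at z = 386 mm; four square legs, each 30×30 mm in cross-section, run from the floor (z = 0) to the underside of the seat, each flush with a corner of the seat.

C is a chair: 498×388 mm seat, 20 mm thick, top at z = 490 mm, on four 40 mm square corner legs flush with the seat edges. A 34 mm thick backrest slab spans the full seat width, extending 376 mm above the seat top, its back face flush with the seat's +y edge. Two armrests of 32×32 mm section run along each side from the seat's front edge to the front of the backrest, top faces 190 mm above the seat top and outer faces flush with the seat's x-edges; a 32×32 mm post under the front of each armrest stands on the seat at the front corner.

Four stools sit around the table at the −y, +y, −x, +x sides. The chair is on top of the table.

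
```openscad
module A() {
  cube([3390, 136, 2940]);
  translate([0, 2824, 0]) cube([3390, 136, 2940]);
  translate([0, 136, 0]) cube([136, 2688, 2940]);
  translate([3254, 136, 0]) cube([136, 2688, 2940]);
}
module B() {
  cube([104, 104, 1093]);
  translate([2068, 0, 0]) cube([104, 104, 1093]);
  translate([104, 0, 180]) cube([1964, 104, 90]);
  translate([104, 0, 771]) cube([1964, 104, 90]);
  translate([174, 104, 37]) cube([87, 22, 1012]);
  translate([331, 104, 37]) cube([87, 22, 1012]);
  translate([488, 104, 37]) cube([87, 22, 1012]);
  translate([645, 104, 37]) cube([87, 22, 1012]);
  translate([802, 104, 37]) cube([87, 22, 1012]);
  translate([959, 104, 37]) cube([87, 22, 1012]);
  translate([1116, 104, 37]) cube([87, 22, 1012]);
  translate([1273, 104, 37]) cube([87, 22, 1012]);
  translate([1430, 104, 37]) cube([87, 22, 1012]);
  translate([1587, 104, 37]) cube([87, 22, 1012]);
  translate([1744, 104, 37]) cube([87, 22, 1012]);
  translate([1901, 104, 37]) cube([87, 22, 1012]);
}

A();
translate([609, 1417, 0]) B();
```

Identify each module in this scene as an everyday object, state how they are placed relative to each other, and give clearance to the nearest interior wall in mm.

Clearances: x = 473, y = 1281; minimum 473 mm.

A is a house frame. B is a fence section. The fence section sits inside the house frame, centred. The clearance to the nearest interior wall is 473 mm.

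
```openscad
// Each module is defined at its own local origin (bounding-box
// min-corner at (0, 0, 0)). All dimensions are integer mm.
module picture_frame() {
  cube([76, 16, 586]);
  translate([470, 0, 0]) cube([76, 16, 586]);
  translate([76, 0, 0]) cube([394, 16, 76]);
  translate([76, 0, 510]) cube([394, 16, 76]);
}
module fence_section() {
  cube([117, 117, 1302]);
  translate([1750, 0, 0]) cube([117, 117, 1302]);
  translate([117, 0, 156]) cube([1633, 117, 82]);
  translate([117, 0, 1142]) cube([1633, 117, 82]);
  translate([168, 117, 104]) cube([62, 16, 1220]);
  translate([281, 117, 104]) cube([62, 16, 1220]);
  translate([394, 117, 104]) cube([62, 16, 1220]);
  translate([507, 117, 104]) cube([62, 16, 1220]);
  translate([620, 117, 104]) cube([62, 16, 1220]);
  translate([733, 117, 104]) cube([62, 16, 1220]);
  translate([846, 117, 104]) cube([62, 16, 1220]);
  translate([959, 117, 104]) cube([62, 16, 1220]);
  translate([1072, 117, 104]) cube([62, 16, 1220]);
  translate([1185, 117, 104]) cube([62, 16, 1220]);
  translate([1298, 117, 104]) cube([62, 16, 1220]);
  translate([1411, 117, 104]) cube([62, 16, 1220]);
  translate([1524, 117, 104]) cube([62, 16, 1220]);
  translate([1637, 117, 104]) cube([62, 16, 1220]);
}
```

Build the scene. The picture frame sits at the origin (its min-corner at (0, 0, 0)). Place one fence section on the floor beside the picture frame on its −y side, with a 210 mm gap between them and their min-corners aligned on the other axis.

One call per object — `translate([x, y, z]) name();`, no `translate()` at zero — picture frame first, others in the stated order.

picture_frame();
translate([0, -343, 0]) fence_section();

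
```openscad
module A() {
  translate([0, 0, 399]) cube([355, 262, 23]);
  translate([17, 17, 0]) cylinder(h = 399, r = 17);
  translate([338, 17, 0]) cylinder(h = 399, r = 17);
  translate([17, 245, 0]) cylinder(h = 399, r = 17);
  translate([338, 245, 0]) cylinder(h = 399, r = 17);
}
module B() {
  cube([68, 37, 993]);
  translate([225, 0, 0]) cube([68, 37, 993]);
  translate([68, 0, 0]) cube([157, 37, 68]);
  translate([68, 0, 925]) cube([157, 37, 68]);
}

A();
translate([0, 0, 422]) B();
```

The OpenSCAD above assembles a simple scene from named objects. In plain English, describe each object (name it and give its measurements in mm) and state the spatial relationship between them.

A is a four-legged stool. The seat is 355×262 mm, 23 mm thick, top at z = 422 mm. It stands on four round legs, each 34 mm in diameter, from z = 0 to the seat underside, each leg's axis is inset half a diameter from the nearest pair of seat edges (so the leg's bounding box is flush with the corner).

B is a picture frame with a 157×857 mm rectangular opening (x by z) and a uniform 68 mm border on every side. Frame depth is 37 mm along y. It is built from two vertical stiles running the full outside height and two horizontal rails spanning the gap between the stiles.

The picture frame is on top of the stool.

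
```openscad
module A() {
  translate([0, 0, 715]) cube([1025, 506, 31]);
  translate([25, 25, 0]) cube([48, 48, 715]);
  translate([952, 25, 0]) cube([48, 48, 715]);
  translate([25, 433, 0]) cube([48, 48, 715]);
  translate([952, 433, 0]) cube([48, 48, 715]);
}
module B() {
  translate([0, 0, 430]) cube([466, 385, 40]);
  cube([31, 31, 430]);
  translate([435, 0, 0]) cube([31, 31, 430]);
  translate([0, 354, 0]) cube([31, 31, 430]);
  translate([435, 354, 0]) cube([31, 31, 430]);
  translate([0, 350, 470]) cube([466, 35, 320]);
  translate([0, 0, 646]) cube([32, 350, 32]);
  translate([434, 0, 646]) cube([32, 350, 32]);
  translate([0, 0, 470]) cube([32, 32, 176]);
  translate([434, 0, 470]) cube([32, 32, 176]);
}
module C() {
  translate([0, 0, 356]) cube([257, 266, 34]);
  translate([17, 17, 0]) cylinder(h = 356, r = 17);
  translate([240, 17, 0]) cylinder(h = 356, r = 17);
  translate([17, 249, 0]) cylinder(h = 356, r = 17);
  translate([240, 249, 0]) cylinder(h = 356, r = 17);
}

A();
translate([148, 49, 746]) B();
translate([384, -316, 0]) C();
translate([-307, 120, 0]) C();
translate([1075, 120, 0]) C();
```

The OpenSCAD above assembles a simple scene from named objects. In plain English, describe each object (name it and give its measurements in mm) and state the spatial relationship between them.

A is a table with a 1025×506 mm rectangular top, 31 mm thick, top surface at z = 746 mm, supported by four 48×48 mm square legs, each inset 25 mm from the nearest pair of top edges, running from the floor.

B is a chair: 466×385 mm seat, 40 mm thick, top at z = 470 mm, on four 31 mm square corner legs flush with the seat edges. A 35 mm thick backrest slab spans the full seat width, extending 320 mm above the seat top, its back face flush with the seat's +y edge. Two armrests of 32×32 mm section run along each side from the seat's front edge to the front of the backrest, top faces 208 mm above the seat top and outer faces flush with the seat's x-edges; a 32×32 mm post under the front of each armrest stands on the seat at the front corner.

C is a simple wooden stool: a rectangular seat 257 mm (x) by 266 mm (y), 34 mm thick, top face at z = 390 mm, on four round legs, each 34 mm in diameter. The legs rest on z = 0, each leg's axis is inset half a diameter from the nearest pair of seat edges (so the leg's bounding box is flush with the corner).

The chair is on top of the table. Three stools sit around the table at the −y, −x, +x sides.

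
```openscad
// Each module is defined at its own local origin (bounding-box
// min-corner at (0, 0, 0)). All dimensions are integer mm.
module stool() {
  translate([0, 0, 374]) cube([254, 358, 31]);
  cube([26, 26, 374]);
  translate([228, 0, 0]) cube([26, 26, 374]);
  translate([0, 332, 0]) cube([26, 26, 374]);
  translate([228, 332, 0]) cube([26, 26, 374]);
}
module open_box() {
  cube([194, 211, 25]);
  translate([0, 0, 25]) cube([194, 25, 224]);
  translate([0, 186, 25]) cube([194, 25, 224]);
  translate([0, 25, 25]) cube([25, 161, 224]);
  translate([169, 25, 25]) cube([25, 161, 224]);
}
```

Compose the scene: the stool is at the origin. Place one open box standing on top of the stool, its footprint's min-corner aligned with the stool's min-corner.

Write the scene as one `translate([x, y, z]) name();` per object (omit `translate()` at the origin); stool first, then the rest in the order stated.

stool();
translate([0, 0, 405]) open_box();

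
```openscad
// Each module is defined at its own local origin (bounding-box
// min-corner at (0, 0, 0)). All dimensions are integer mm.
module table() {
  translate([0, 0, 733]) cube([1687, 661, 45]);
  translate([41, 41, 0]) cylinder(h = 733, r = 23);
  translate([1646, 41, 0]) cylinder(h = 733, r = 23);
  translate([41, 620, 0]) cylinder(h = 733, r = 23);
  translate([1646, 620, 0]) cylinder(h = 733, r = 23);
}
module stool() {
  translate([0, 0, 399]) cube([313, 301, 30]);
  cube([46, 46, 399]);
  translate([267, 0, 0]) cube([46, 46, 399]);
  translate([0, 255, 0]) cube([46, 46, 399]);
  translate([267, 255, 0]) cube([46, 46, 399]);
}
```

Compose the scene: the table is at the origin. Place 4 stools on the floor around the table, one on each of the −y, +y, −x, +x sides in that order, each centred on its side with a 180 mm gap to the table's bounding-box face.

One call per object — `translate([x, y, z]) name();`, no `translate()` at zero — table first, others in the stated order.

table();
translate([687, -481, 0]) stool();
translate([687, 841, 0]) stool();
translate([-493, 180, 0]) stool();
translate([1867, 180, 0]) stool();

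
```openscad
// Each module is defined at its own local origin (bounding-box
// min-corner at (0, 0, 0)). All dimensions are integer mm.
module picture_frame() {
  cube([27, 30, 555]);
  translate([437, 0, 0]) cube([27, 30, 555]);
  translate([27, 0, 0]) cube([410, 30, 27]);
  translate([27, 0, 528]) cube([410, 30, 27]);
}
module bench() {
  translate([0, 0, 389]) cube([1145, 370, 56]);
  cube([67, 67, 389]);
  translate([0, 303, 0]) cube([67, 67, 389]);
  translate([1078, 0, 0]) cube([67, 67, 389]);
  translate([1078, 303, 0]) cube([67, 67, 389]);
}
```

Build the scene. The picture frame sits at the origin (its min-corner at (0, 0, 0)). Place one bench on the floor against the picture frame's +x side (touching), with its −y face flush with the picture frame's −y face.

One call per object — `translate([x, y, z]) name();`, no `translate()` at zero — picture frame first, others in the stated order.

picture_frame();
translate([464, 0, 0]) bench();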